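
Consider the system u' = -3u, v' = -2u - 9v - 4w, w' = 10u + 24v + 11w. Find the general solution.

u(t) = c_3e^(-3t), v(t) = -c_1e^(3t) + c_2e^(-t) - c_3e^(-3t), w(t) = 3c_1e^(3t) - 2c_2e^(-t) + c_3e^(-3t)

Coefficient matrix A = [[-3, 0, 0], [-2, -9, -4], [10, 24, 11]].
det(A - λI) = 0 gives eigenvalues λ = 3, -1, -3.
For λ=3: eigenvector (0,-1,3).
For λ=-1: eigenvector (0,1,-2).
For λ=-3: eigenvector (1,-1,1).
General solution: c_1e^(3t)(0,-1,3) + c_2e^(-t)(0,1,-2) + c_3e^(-3t)(1,-1,1).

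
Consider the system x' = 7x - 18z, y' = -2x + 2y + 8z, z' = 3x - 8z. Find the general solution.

Coefficient matrix A = [[7, 0, -18], [-2, 2, 8], [3, 0, -8]].
det(A - λI) = 0 gives eigenvalues λ = 1, 2, -2.
For λ=1: eigenvector (-3,2,-1).
For λ=2: eigenvector (0,1,0).
For λ=-2: eigenvector (-2,1,-1).
General solution: C_1e^(t)(-3,2,-1) + C_2e^(2t)(0,1,0) + C_3e^(-2t)(-2,1,-1).

x(t) = -3C_1e^(t) - 2C_3e^(-2t), y(t) = 2C_1e^(t) + C_2e^(2t) + C_3e^(-2t), z(t) = -C_1e^(t) - C_3e^(-2t)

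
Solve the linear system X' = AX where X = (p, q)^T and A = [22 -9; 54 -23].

p(t) = c_1e^(-5t) + c_2e^(4t), q(t) = 3c_1e^(-5t) + 2c_2e^(4t)

Coefficient matrix A = [[22, -9], [54, -23]].
Characteristic polynomial det(A - λI) = λ^2 + λ - 20 = 0.
Eigenvalues λ = -5, 4.
For λ=-5: (A-λI) row 1 is [27, -9], so an eigenvector is (1, 3).
For λ=4: (A-λI) row 1 is [18, -9], so an eigenvector is (1, 2).
General solution: c_1e^(-5t)(1,3) + c_2e^(4t)(1,2).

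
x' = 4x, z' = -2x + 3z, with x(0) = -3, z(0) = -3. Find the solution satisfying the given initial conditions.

Coefficient matrix A = [[4, 0], [-2, 3]].
Characteristic polynomial det(A - λI) = λ^2 - 7λ + 12 = 0.
Eigenvalues λ = 3, 4.
For λ=3: (A-λI) row 1 is [1, 0], so an eigenvector is (0, 1).
For λ=4: (A-λI) row 2 is [-2, -1], so an eigenvector is (1, -2).
General solution: c_1e^(3t)(0,1) + c_2e^(4t)(1,-2).
Applying x(0)=-3, z(0)=-3 gives c_1=-9, c_2=-3.

x(t) = -3e^(4t), z(t) = 6e^(4t) - 9e^(3t)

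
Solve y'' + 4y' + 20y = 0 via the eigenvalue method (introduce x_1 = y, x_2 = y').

Let x_1 = y, x_2 = y'. Then x_1' = x_2 and x_2' = -20x_1 - 4x_2.
A = [[0,1],[-20,-4]]; det(A-λI) = λ^2 + 4λ + 20.
Eigenvalues λ = -2 ± 4i.

y(t) = K_1e^(-2t)cos(4t) + K_2e^(-2t)sin(4t)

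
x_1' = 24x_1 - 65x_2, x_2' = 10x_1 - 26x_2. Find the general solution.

x_1(t) = 2K_1e^(-t)sin(5t) + 3K_1e^(-t)cos(5t) + 3K_2e^(-t)sin(5t) - 2K_2e^(-t)cos(5t), x_2(t) = K_1e^(-t)sin(5t) + K_1e^(-t)cos(5t) + K_2e^(-t)sin(5t) - K_2e^(-t)cos(5t)

Coefficient matrix A = [[24, -65], [10, -26]].
Characteristic polynomial det(A - λI) = λ^2 + 2λ + 26 = 0.
Eigenvalues λ = -1 ± 5i (complex conjugate pair).
For λ=-1+5i: an eigenvector is (3,1) - i(2,1) = (3 - 2i, 1 - i).
A real fundamental pair from Re and Im of e^((-1+5i)t)v: X_1 = e^(-t)(cos(5t)·(3,1) + sin(5t)·(2,1)), X_2 = e^(-t)(sin(5t)·(3,1) - cos(5t)·(2,1)).
General solution: K_1X_1 + K_2X_2.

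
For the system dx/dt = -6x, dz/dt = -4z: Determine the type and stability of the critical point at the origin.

stable node

A = [[-6,0],[0,-4]]; det(A-λI) = λ^2 + 10λ + 24.
λ = -4, -6: both negative.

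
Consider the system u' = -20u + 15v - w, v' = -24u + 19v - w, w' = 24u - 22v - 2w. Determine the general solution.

u(t) = c_1e^(-4t) + c_2e^(-3t) - 2c_3e^(4t), v(t) = c_1e^(-4t) + c_2e^(-3t) - 3c_3e^(4t), w(t) = -c_1e^(-4t) - 2c_2e^(-3t) + 3c_3e^(4t)

Coefficient matrix A = [[-20, 15, -1], [-24, 19, -1], [24, -22, -2]].
det(A - λI) = 0 gives eigenvalues λ = -4, -3, 4.
For λ=-4: eigenvector (1,1,-1).
For λ=-3: eigenvector (1,1,-2).
For λ=4: eigenvector (-2,-3,3).
General solution: c_1e^(-4t)(1,1,-1) + c_2e^(-3t)(1,1,-2) + c_3e^(4t)(-2,-3,3).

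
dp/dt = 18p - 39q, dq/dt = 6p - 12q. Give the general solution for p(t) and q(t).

p(t) = 3c_1e^(3t)sin(3t) - 2c_1e^(3t)cos(3t) - 2c_2e^(3t)sin(3t) - 3c_2e^(3t)cos(3t), q(t) = c_1e^(3t)sin(3t) - c_1e^(3t)cos(3t) - c_2e^(3t)sin(3t) - c_2e^(3t)cos(3t)

Coefficient matrix A = [[18, -39], [6, -12]].
Characteristic polynomial det(A - λI) = λ^2 - 6λ + 18 = 0.
Eigenvalues λ = 3 ± 3i (complex conjugate pair).
For λ=3+3i: an eigenvector is (-2,-1) - i(3,1) = (-2 - 3i, -1 - i).
A real fundamental pair from Re and Im of e^((3+3i)t)v: X_1 = e^(3t)(cos(3t)·(-2,-1) + sin(3t)·(3,1)), X_2 = e^(3t)(sin(3t)·(-2,-1) - cos(3t)·(3,1)).
General solution: c_1X_1 + c_2X_2.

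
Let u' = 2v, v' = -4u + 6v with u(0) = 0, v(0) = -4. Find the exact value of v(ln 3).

A = [[0,2],[-4,6]]; eigenvalues λ = 2, 4.
Eigenvectors: (-1,-1) for λ=2, (1,2) for λ=4.
From the initial condition, c_1 = -4, c_2 = -4.
v(ln 3) = (-4)(3^2)(-1) + (-4)(3^4)(2) = -612.

-612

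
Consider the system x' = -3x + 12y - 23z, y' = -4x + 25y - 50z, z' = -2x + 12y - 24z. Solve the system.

x(t) = C_1e^(-2t) + 4C_2e^(t) + C_3e^(-t), y(t) = 2C_1e^(-2t) + 9C_2e^(t) + 4C_3e^(-t), z(t) = C_1e^(-2t) + 4C_2e^(t) + 2C_3e^(-t)

Coefficient matrix A = [[-3, 12, -23], [-4, 25, -50], [-2, 12, -24]].
det(A - λI) = 0 gives eigenvalues λ = -2, 1, -1.
For λ=-2: eigenvector (1,2,1).
For λ=1: eigenvector (4,9,4).
For λ=-1: eigenvector (1,4,2).
General solution: C_1e^(-2t)(1,2,1) + C_2e^(t)(4,9,4) + C_3e^(-t)(1,4,2).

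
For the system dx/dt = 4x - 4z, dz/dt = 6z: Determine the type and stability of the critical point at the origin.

unstable node

A = [[4,-4],[0,6]]; det(A-λI) = λ^2 - 10λ + 24.
λ = 6, 4: both positive.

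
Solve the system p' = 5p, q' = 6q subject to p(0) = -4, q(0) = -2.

Coefficient matrix A = [[5, 0], [0, 6]].
Characteristic polynomial det(A - λI) = λ^2 - 11λ + 30 = 0.
Eigenvalues λ = 6, 5.
For λ=6: (A-λI) row 1 is [-1, 0], so an eigenvector is (0, -1).
For λ=5: (A-λI) row 2 is [0, 1], so an eigenvector is (1, 0).
General solution: C_1e^(6t)(0,-1) + C_2e^(5t)(1,0).
Applying p(0)=-4, q(0)=-2 gives C_1=2, C_2=-4.

p(t) = -4e^(5t), q(t) = -2e^(6t)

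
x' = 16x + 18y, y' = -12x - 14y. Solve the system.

Coefficient matrix A = [[16, 18], [-12, -14]].
Characteristic polynomial det(A - λI) = λ^2 - 2λ - 8 = 0.
Eigenvalues λ = -2, 4.
For λ=-2: (A-λI) row 1 is [18, 18], so an eigenvector is (1, -1).
For λ=4: (A-λI) row 1 is [12, 18], so an eigenvector is (-3, 2).
General solution: C_1e^(-2t)(1,-1) + C_2e^(4t)(-3,2).

x(t) = C_1e^(-2t) - 3C_2e^(4t), y(t) = -C_1e^(-2t) + 2C_2e^(4t)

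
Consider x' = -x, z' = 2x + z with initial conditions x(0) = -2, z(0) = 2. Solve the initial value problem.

x(t) = -2e^(-t), z(t) = 2e^(-t)

Coefficient matrix A = [[-1, 0], [2, 1]].
Characteristic polynomial det(A - λI) = λ^2 - 1 = 0.
Eigenvalues λ = -1, 1.
For λ=-1: (A-λI) row 2 is [2, 2], so an eigenvector is (1, -1).
For λ=1: (A-λI) row 1 is [-2, 0], so an eigenvector is (0, 1).
General solution: K_1e^(-t)(1,-1) + K_2e^(t)(0,1).
Applying x(0)=-2, z(0)=2 gives K_1=-2, K_2=0.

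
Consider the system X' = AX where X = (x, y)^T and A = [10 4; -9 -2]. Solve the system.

x(t) = 2K_1e^(4t) + 2K_2te^(4t) + K_2e^(4t), y(t) = -3K_1e^(4t) - 3K_2te^(4t) - K_2e^(4t)

Coefficient matrix A = [[10, 4], [-9, -2]].
Characteristic polynomial det(A - λI) = λ^2 - 8λ + 16 = 0.
Single eigenvalue λ = 4 with algebraic multiplicity 2.
Eigenvector v = (2,-3); generalized eigenvector w with (A-λI)w=v is (1,-1).
General solution: e^(4t)[K_1·v + K_2·(t·v + w)].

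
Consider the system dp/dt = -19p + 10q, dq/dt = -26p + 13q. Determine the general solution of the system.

Coefficient matrix A = [[-19, 10], [-26, 13]].
Characteristic polynomial det(A - λI) = λ^2 + 6λ + 13 = 0.
Eigenvalues λ = -3 ± 2i (complex conjugate pair).
For λ=-3+2i: an eigenvector is (-2,-3) - i(1,2) = (-2 - i, -3 - 2i).
A real fundamental pair from Re and Im of e^((-3+2i)t)v: X_1 = e^(-3t)(cos(2t)·(-2,-3) + sin(2t)·(1,2)), X_2 = e^(-3t)(sin(2t)·(-2,-3) - cos(2t)·(1,2)).
General solution: C_1X_1 + C_2X_2.

p(t) = C_1e^(-3t)sin(2t) - 2C_1e^(-3t)cos(2t) - 2C_2e^(-3t)sin(2t) - C_2e^(-3t)cos(2t), q(t) = 2C_1e^(-3t)sin(2t) - 3C_1e^(-3t)cos(2t) - 3C_2e^(-3t)sin(2t) - 2C_2e^(-3t)cos(2t)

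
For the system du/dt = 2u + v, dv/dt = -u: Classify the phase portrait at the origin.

unstable improper node

A = [[2,1],[-1,0]]; det(A-λI) = λ^2 - 2λ + 1.
repeated λ = 1 with a single eigenvector.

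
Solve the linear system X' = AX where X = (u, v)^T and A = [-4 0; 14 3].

u(t) = C_2e^(-4t), v(t) = C_1e^(3t) - 2C_2e^(-4t)

Coefficient matrix A = [[-4, 0], [14, 3]].
Characteristic polynomial det(A - λI) = λ^2 + λ - 12 = 0.
Eigenvalues λ = 3, -4.
For λ=3: (A-λI) row 1 is [-7, 0], so an eigenvector is (0, 1).
For λ=-4: (A-λI) row 2 is [14, 7], so an eigenvector is (1, -2).
General solution: C_1e^(3t)(0,1) + C_2e^(-4t)(1,-2).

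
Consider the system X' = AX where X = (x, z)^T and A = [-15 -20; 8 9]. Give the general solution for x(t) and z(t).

Coefficient matrix A = [[-15, -20], [8, 9]].
Characteristic polynomial det(A - λI) = λ^2 + 6λ + 25 = 0.
Eigenvalues λ = -3 ± 4i (complex conjugate pair).
For λ=-3+4i: an eigenvector is (1,-1) - i(2,-1) = (1 - 2i, -1 + i).
A real fundamental pair from Re and Im of e^((-3+4i)t)v: X_1 = e^(-3t)(cos(4t)·(1,-1) + sin(4t)·(2,-1)), X_2 = e^(-3t)(sin(4t)·(1,-1) - cos(4t)·(2,-1)).
General solution: K_1X_1 + K_2X_2.

x(t) = 2K_1e^(-3t)sin(4t) + K_1e^(-3t)cos(4t) + K_2e^(-3t)sin(4t) - 2K_2e^(-3t)cos(4t), z(t) = -K_1e^(-3t)sin(4t) - K_1e^(-3t)cos(4t) - K_2e^(-3t)sin(4t) + K_2e^(-3t)cos(4t)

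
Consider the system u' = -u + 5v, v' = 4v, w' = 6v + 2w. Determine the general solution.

u(t) = c_1e^(-t) + c_2e^(4t), v(t) = c_2e^(4t), w(t) = 3c_2e^(4t) + c_3e^(2t)

Coefficient matrix A = [[-1, 5, 0], [0, 4, 0], [0, 6, 2]].
det(A - λI) = 0 gives eigenvalues λ = -1, 4, 2.
For λ=-1: eigenvector (1,0,0).
For λ=4: eigenvector (1,1,3).
For λ=2: eigenvector (0,0,1).
General solution: c_1e^(-t)(1,0,0) + c_2e^(4t)(1,1,3) + c_3e^(2t)(0,0,1).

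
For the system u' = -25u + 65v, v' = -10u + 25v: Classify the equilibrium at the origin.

A = [[-25,65],[-10,25]]; det(A-λI) = λ^2 + 25.
λ = 0 ± 5i: zero real part.

center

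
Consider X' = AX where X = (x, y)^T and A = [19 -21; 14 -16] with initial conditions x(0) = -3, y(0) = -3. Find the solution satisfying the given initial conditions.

Coefficient matrix A = [[19, -21], [14, -16]].
Characteristic polynomial det(A - λI) = λ^2 - 3λ - 10 = 0.
Eigenvalues λ = -2, 5.
For λ=-2: (A-λI) row 1 is [21, -21], so an eigenvector is (1, 1).
For λ=5: (A-λI) row 1 is [14, -21], so an eigenvector is (3, 2).
General solution: C_1e^(-2t)(1,1) + C_2e^(5t)(3,2).
Applying x(0)=-3, y(0)=-3 gives C_1=-3, C_2=0.

x(t) = -3e^(-2t), y(t) = -3e^(-2t)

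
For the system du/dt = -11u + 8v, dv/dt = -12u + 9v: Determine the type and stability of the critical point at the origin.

saddle

A = [[-11,8],[-12,9]]; det(A-λI) = λ^2 + 2λ - 3.
λ = -3, 1: opposite signs.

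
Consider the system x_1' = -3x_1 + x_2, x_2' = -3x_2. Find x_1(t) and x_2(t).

x_1(t) = -c_1e^(-3t) - c_2te^(-3t) - 2c_2e^(-3t), x_2(t) = -c_2e^(-3t)

Coefficient matrix A = [[-3, 1], [0, -3]].
Characteristic polynomial det(A - λI) = λ^2 + 6λ + 9 = 0.
Single eigenvalue λ = -3 with algebraic multiplicity 2.
Eigenvector v = (-1,0); generalized eigenvector w with (A-λI)w=v is (-2,-1).
General solution: e^(-3t)[c_1·v + c_2·(t·v + w)].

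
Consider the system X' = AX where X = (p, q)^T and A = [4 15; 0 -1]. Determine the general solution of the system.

Coefficient matrix A = [[4, 15], [0, -1]].
Characteristic polynomial det(A - λI) = λ^2 - 3λ - 4 = 0.
Eigenvalues λ = 4, -1.
For λ=4: (A-λI) row 1 is [0, 15], so an eigenvector is (-1, 0).
For λ=-1: (A-λI) row 1 is [5, 15], so an eigenvector is (3, -1).
General solution: C_1e^(4t)(-1,0) + C_2e^(-t)(3,-1).

p(t) = -C_1e^(4t) + 3C_2e^(-t), q(t) = -C_2e^(-t)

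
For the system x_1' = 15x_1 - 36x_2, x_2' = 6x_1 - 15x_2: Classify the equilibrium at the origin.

saddle

A = [[15,-36],[6,-15]]; det(A-λI) = λ^2 - 9.
λ = 3, -3: opposite signs.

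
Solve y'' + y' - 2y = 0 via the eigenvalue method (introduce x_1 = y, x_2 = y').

Let x_1 = y, x_2 = y'. Then x_1' = x_2 and x_2' = 2x_1 - x_2.
A = [[0,1],[2,-1]]; det(A-λI) = λ^2 + λ - 2.
Eigenvalues λ = -2, 1 with eigenvectors (1,-2), (1,1).

y(t) = C_1e^(-2t) + C_2e^(t)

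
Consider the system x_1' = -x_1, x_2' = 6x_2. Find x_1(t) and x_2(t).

Coefficient matrix A = [[-1, 0], [0, 6]].
Characteristic polynomial det(A - λI) = λ^2 - 5λ - 6 = 0.
Eigenvalues λ = 6, -1.
For λ=6: (A-λI) row 1 is [-7, 0], so an eigenvector is (0, 1).
For λ=-1: (A-λI) row 2 is [0, 7], so an eigenvector is (-1, 0).
General solution: K_1e^(6t)(0,1) + K_2e^(-t)(-1,0).

x_1(t) = -K_2e^(-t), x_2(t) = K_1e^(6t)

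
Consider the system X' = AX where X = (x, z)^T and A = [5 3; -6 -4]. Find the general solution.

x(t) = C_1e^(-t) + C_2e^(2t), z(t) = -2C_1e^(-t) - C_2e^(2t)

Coefficient matrix A = [[5, 3], [-6, -4]].
Characteristic polynomial det(A - λI) = λ^2 - λ - 2 = 0.
Eigenvalues λ = -1, 2.
For λ=-1: (A-λI) row 1 is [6, 3], so an eigenvector is (1, -2).
For λ=2: (A-λI) row 1 is [3, 3], so an eigenvector is (1, -1).
General solution: C_1e^(-t)(1,-2) + C_2e^(2t)(1,-1).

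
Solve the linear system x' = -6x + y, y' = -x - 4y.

x(t) = -K_1e^(-5t) - K_2te^(-5t) + K_2e^(-5t), y(t) = -K_1e^(-5t) - K_2te^(-5t)

Coefficient matrix A = [[-6, 1], [-1, -4]].
Characteristic polynomial det(A - λI) = λ^2 + 10λ + 25 = 0.
Single eigenvalue λ = -5 with algebraic multiplicity 2.
Eigenvector v = (-1,-1); generalized eigenvector w with (A-λI)w=v is (1,0).
General solution: e^(-5t)[K_1·v + K_2·(t·v + w)].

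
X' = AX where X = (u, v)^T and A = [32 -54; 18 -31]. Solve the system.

u(t) = 3C_1e^(-4t) - 2C_2e^(5t), v(t) = 2C_1e^(-4t) - C_2e^(5t)

Coefficient matrix A = [[32, -54], [18, -31]].
Characteristic polynomial det(A - λI) = λ^2 - λ - 20 = 0.
Eigenvalues λ = -4, 5.
For λ=-4: (A-λI) row 1 is [36, -54], so an eigenvector is (3, 2).
For λ=5: (A-λI) row 1 is [27, -54], so an eigenvector is (-2, -1).
General solution: C_1e^(-4t)(3,2) + C_2e^(5t)(-2,-1).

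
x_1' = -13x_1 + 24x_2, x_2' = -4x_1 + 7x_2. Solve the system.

x_1(t) = -3C_1e^(-5t) + 2C_2e^(-t), x_2(t) = -C_1e^(-5t) + C_2e^(-t)

Coefficient matrix A = [[-13, 24], [-4, 7]].
Characteristic polynomial det(A - λI) = λ^2 + 6λ + 5 = 0.
Eigenvalues λ = -5, -1.
For λ=-5: (A-λI) row 1 is [-8, 24], so an eigenvector is (-3, -1).
For λ=-1: (A-λI) row 1 is [-12, 24], so an eigenvector is (2, 1).
General solution: C_1e^(-5t)(-3,-1) + C_2e^(-t)(2,1).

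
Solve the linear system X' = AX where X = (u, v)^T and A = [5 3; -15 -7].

Coefficient matrix A = [[5, 3], [-15, -7]].
Characteristic polynomial det(A - λI) = λ^2 + 2λ + 10 = 0.
Eigenvalues λ = -1 ± 3i (complex conjugate pair).
For λ=-1+3i: an eigenvector is (0,-1) - i(-1,2) = (0 + i, -1 - 2i).
A real fundamental pair from Re and Im of e^((-1+3i)t)v: X_1 = e^(-t)(cos(3t)·(0,-1) + sin(3t)·(-1,2)), X_2 = e^(-t)(sin(3t)·(0,-1) - cos(3t)·(-1,2)).
General solution: C_1X_1 + C_2X_2.

u(t) = -C_1e^(-t)sin(3t) + C_2e^(-t)cos(3t), v(t) = 2C_1e^(-t)sin(3t) - C_1e^(-t)cos(3t) - C_2e^(-t)sin(3t) - 2C_2e^(-t)cos(3t)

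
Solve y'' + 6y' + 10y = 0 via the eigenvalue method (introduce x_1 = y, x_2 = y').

y(t) = C_1e^(-3t)cos(t) + C_2e^(-3t)sin(t)

Let x_1 = y, x_2 = y'. Then x_1' = x_2 and x_2' = -10x_1 - 6x_2.
A = [[0,1],[-10,-6]]; det(A-λI) = λ^2 + 6λ + 10.
Eigenvalues λ = -3 ± i.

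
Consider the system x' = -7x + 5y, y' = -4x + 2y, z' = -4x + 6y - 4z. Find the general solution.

Coefficient matrix A = [[-7, 5, 0], [-4, 2, 0], [-4, 6, -4]].
det(A - λI) = 0 gives eigenvalues λ = -3, -2, -4.
For λ=-3: eigenvector (5,4,4).
For λ=-2: eigenvector (1,1,1).
For λ=-4: eigenvector (0,0,1).
General solution: C_1e^(-3t)(5,4,4) + C_2e^(-2t)(1,1,1) + C_3e^(-4t)(0,0,1).

x(t) = 5C_1e^(-3t) + C_2e^(-2t), y(t) = 4C_1e^(-3t) + C_2e^(-2t), z(t) = 4C_1e^(-3t) + C_2e^(-2t) + C_3e^(-4t)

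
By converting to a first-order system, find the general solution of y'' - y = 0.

y(t) = K_1e^(-t) + K_2e^(t)

Let x_1 = y, x_2 = y'. Then x_1' = x_2 and x_2' = x_1.
A = [[0,1],[1,0]]; det(A-λI) = λ^2 - 1.
Eigenvalues λ = -1, 1 with eigenvectors (1,-1), (1,1).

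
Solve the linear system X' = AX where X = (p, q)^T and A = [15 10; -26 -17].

Coefficient matrix A = [[15, 10], [-26, -17]].
Characteristic polynomial det(A - λI) = λ^2 + 2λ + 5 = 0.
Eigenvalues λ = -1 ± 2i (complex conjugate pair).
For λ=-1+2i: an eigenvector is (-1,2) - i(2,-3) = (-1 - 2i, 2 + 3i).
A real fundamental pair from Re and Im of e^((-1+2i)t)v: X_1 = e^(-t)(cos(2t)·(-1,2) + sin(2t)·(2,-3)), X_2 = e^(-t)(sin(2t)·(-1,2) - cos(2t)·(2,-3)).
General solution: c_1X_1 + c_2X_2.

p(t) = 2c_1e^(-t)sin(2t) - c_1e^(-t)cos(2t) - c_2e^(-t)sin(2t) - 2c_2e^(-t)cos(2t), q(t) = -3c_1e^(-t)sin(2t) + 2c_1e^(-t)cos(2t) + 2c_2e^(-t)sin(2t) + 3c_2e^(-t)cos(2t)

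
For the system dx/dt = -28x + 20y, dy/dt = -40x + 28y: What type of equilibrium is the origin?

A = [[-28,20],[-40,28]]; det(A-λI) = λ^2 + 16.
λ = 0 ± 4i: zero real part.

center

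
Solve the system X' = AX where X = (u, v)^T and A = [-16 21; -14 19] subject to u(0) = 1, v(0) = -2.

Coefficient matrix A = [[-16, 21], [-14, 19]].
Characteristic polynomial det(A - λI) = λ^2 - 3λ - 10 = 0.
Eigenvalues λ = -2, 5.
For λ=-2: (A-λI) row 1 is [-14, 21], so an eigenvector is (3, 2).
For λ=5: (A-λI) row 1 is [-21, 21], so an eigenvector is (-1, -1).
General solution: c_1e^(-2t)(3,2) + c_2e^(5t)(-1,-1).
Applying u(0)=1, v(0)=-2 gives c_1=3, c_2=8.

u(t) = -8e^(5t) + 9e^(-2t), v(t) = -8e^(5t) + 6e^(-2t)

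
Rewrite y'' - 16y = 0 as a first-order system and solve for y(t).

y(t) = K_1e^(4t) + K_2e^(-4t)

Let x_1 = y, x_2 = y'. Then x_1' = x_2 and x_2' = 16x_1.
A = [[0,1],[16,0]]; det(A-λI) = λ^2 - 16.
Eigenvalues λ = 4, -4 with eigenvectors (1,4), (1,-4).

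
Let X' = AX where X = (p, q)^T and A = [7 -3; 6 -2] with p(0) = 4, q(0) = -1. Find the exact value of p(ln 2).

A = [[7,-3],[6,-2]]; eigenvalues λ = 4, 1.
Eigenvectors: (1,1) for λ=4, (1,2) for λ=1.
From the initial condition, c_1 = 9, c_2 = -5.
p(ln 2) = (9)(2^4)(1) + (-5)(2^1)(1) = 134.

134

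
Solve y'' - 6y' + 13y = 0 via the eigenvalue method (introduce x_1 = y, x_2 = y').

y(t) = c_1e^(3t)cos(2t) + c_2e^(3t)sin(2t)

Let x_1 = y, x_2 = y'. Then x_1' = x_2 and x_2' = -13x_1 + 6x_2.
A = [[0,1],[-13,6]]; det(A-λI) = λ^2 - 6λ + 13.
Eigenvalues λ = 3 ± 2i.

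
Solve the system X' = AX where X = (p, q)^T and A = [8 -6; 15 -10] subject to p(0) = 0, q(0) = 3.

Coefficient matrix A = [[8, -6], [15, -10]].
Characteristic polynomial det(A - λI) = λ^2 + 2λ + 10 = 0.
Eigenvalues λ = -1 ± 3i (complex conjugate pair).
For λ=-1+3i: an eigenvector is (-1,-2) - i(1,1) = (-1 - i, -2 - i).
A real fundamental pair from Re and Im of e^((-1+3i)t)v: X_1 = e^(-t)(cos(3t)·(-1,-2) + sin(3t)·(1,1)), X_2 = e^(-t)(sin(3t)·(-1,-2) - cos(3t)·(1,1)).
General solution: K_1X_1 + K_2X_2.
Applying p(0)=0, q(0)=3 gives K_1=-3, K_2=3.

p(t) = -6e^(-t)sin(3t), q(t) = -9e^(-t)sin(3t) + 3e^(-t)cos(3t)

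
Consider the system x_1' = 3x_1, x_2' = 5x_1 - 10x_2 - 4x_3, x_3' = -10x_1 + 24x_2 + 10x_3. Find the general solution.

Coefficient matrix A = [[3, 0, 0], [5, -10, -4], [-10, 24, 10]].
det(A - λI) = 0 gives eigenvalues λ = 3, -2, 2.
For λ=3: eigenvector (1,1,-2).
For λ=-2: eigenvector (0,1,-2).
For λ=2: eigenvector (0,-1,3).
General solution: K_1e^(3t)(1,1,-2) + K_2e^(-2t)(0,1,-2) + K_3e^(2t)(0,-1,3).

x_1(t) = K_1e^(3t), x_2(t) = K_1e^(3t) + K_2e^(-2t) - K_3e^(2t), x_3(t) = -2K_1e^(3t) - 2K_2e^(-2t) + 3K_3e^(2t)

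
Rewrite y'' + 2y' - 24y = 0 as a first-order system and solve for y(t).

y(t) = c_1e^(4t) + c_2e^(-6t)

Let x_1 = y, x_2 = y'. Then x_1' = x_2 and x_2' = 24x_1 - 2x_2.
A = [[0,1],[24,-2]]; det(A-λI) = λ^2 + 2λ - 24.
Eigenvalues λ = 4, -6 with eigenvectors (1,4), (1,-6).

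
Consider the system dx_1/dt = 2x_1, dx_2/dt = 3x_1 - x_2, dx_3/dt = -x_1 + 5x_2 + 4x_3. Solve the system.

x_1(t) = C_1e^(2t), x_2(t) = C_1e^(2t) + C_2e^(-t), x_3(t) = -2C_1e^(2t) - C_2e^(-t) + C_3e^(4t)

Coefficient matrix A = [[2, 0, 0], [3, -1, 0], [-1, 5, 4]].
det(A - λI) = 0 gives eigenvalues λ = 2, -1, 4.
For λ=2: eigenvector (1,1,-2).
For λ=-1: eigenvector (0,1,-1).
For λ=4: eigenvector (0,0,1).
General solution: C_1e^(2t)(1,1,-2) + C_2e^(-t)(0,1,-1) + C_3e^(4t)(0,0,1).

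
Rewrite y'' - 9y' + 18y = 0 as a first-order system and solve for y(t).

y(t) = C_1e^(6t) + C_2e^(3t)

Let x_1 = y, x_2 = y'. Then x_1' = x_2 and x_2' = -18x_1 + 9x_2.
A = [[0,1],[-18,9]]; det(A-λI) = λ^2 - 9λ + 18.
Eigenvalues λ = 6, 3 with eigenvectors (1,6), (1,3).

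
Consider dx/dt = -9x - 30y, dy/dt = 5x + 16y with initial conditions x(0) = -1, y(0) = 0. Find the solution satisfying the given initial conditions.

x(t) = 2e^(6t) - 3e^(t), y(t) = -e^(6t) + e^(t)

Coefficient matrix A = [[-9, -30], [5, 16]].
Characteristic polynomial det(A - λI) = λ^2 - 7λ + 6 = 0.
Eigenvalues λ = 1, 6.
For λ=1: (A-λI) row 1 is [-10, -30], so an eigenvector is (3, -1).
For λ=6: (A-λI) row 1 is [-15, -30], so an eigenvector is (2, -1).
General solution: C_1e^(t)(3,-1) + C_2e^(6t)(2,-1).
Applying x(0)=-1, y(0)=0 gives C_1=-1, C_2=1.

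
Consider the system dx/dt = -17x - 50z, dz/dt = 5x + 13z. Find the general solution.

x(t) = -K_1e^(-2t)sin(5t) - 3K_1e^(-2t)cos(5t) - 3K_2e^(-2t)sin(5t) + K_2e^(-2t)cos(5t), z(t) = K_1e^(-2t)cos(5t) + K_2e^(-2t)sin(5t)

Coefficient matrix A = [[-17, -50], [5, 13]].
Characteristic polynomial det(A - λI) = λ^2 + 4λ + 29 = 0.
Eigenvalues λ = -2 ± 5i (complex conjugate pair).
For λ=-2+5i: an eigenvector is (-3,1) - i(-1,0) = (-3 + i, 1).
A real fundamental pair from Re and Im of e^((-2+5i)t)v: X_1 = e^(-2t)(cos(5t)·(-3,1) + sin(5t)·(-1,0)), X_2 = e^(-2t)(sin(5t)·(-3,1) - cos(5t)·(-1,0)).
General solution: K_1X_1 + K_2X_2.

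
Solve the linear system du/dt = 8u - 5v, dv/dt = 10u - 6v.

Coefficient matrix A = [[8, -5], [10, -6]].
Characteristic polynomial det(A - λI) = λ^2 - 2λ + 2 = 0.
Eigenvalues λ = 1 ± i (complex conjugate pair).
For λ=1+i: an eigenvector is (-1,-1) - i(-2,-3) = (-1 + 2i, -1 + 3i).
A real fundamental pair from Re and Im of e^((1+i)t)v: X_1 = e^(t)(cos(t)·(-1,-1) + sin(t)·(-2,-3)), X_2 = e^(t)(sin(t)·(-1,-1) - cos(t)·(-2,-3)).
General solution: K_1X_1 + K_2X_2.

u(t) = -2K_1e^(t)sin(t) - K_1e^(t)cos(t) - K_2e^(t)sin(t) + 2K_2e^(t)cos(t), v(t) = -3K_1e^(t)sin(t) - K_1e^(t)cos(t) - K_2e^(t)sin(t) + 3K_2e^(t)cos(t)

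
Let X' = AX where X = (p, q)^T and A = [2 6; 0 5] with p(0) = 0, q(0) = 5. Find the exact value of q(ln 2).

A = [[2,6],[0,5]]; eigenvalues λ = 5, 2.
Eigenvectors: (2,1) for λ=5, (-1,0) for λ=2.
From the initial condition, c_1 = 5, c_2 = 10.
q(ln 2) = (5)(2^5)(1) + (10)(2^2)(0) = 160.

160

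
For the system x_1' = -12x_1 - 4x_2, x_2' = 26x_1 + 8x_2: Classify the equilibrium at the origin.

A = [[-12,-4],[26,8]]; det(A-λI) = λ^2 + 4λ + 8.
λ = -2 ± 2i: negative real part.

stable spiral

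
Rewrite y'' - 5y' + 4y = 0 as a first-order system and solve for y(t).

y(t) = K_1e^(t) + K_2e^(4t)

Let x_1 = y, x_2 = y'. Then x_1' = x_2 and x_2' = -4x_1 + 5x_2.
A = [[0,1],[-4,5]]; det(A-λI) = λ^2 - 5λ + 4.
Eigenvalues λ = 1, 4 with eigenvectors (1,1), (1,4).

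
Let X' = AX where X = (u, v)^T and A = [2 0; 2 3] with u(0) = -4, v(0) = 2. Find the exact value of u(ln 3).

-36

A = [[2,0],[2,3]]; eigenvalues λ = 2, 3.
Eigenvectors: (1,-2) for λ=2, (0,1) for λ=3.
From the initial condition, c_1 = -4, c_2 = -6.
u(ln 3) = (-4)(3^2)(1) + (-6)(3^3)(0) = -36.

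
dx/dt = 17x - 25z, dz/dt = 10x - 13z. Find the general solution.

Coefficient matrix A = [[17, -25], [10, -13]].
Characteristic polynomial det(A - λI) = λ^2 - 4λ + 29 = 0.
Eigenvalues λ = 2 ± 5i (complex conjugate pair).
For λ=2+5i: an eigenvector is (-2,-1) - i(-1,-1) = (-2 + i, -1 + i).
A real fundamental pair from Re and Im of e^((2+5i)t)v: X_1 = e^(2t)(cos(5t)·(-2,-1) + sin(5t)·(-1,-1)), X_2 = e^(2t)(sin(5t)·(-2,-1) - cos(5t)·(-1,-1)).
General solution: c_1X_1 + c_2X_2.

x(t) = -c_1e^(2t)sin(5t) - 2c_1e^(2t)cos(5t) - 2c_2e^(2t)sin(5t) + c_2e^(2t)cos(5t), z(t) = -c_1e^(2t)sin(5t) - c_1e^(2t)cos(5t) - c_2e^(2t)sin(5t) + c_2e^(2t)cos(5t)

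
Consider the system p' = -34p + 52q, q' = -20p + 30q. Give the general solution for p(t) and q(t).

p(t) = 3c_1e^(-2t)sin(4t) - 2c_1e^(-2t)cos(4t) - 2c_2e^(-2t)sin(4t) - 3c_2e^(-2t)cos(4t), q(t) = 2c_1e^(-2t)sin(4t) - c_1e^(-2t)cos(4t) - c_2e^(-2t)sin(4t) - 2c_2e^(-2t)cos(4t)

Coefficient matrix A = [[-34, 52], [-20, 30]].
Characteristic polynomial det(A - λI) = λ^2 + 4λ + 20 = 0.
Eigenvalues λ = -2 ± 4i (complex conjugate pair).
For λ=-2+4i: an eigenvector is (-2,-1) - i(3,2) = (-2 - 3i, -1 - 2i).
A real fundamental pair from Re and Im of e^((-2+4i)t)v: X_1 = e^(-2t)(cos(4t)·(-2,-1) + sin(4t)·(3,2)), X_2 = e^(-2t)(sin(4t)·(-2,-1) - cos(4t)·(3,2)).
General solution: c_1X_1 + c_2X_2.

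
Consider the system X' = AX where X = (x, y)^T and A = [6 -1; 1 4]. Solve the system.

Coefficient matrix A = [[6, -1], [1, 4]].
Characteristic polynomial det(A - λI) = λ^2 - 10λ + 25 = 0.
Single eigenvalue λ = 5 with algebraic multiplicity 2.
Eigenvector v = (-1,-1); generalized eigenvector w with (A-λI)w=v is (2,3).
General solution: e^(5t)[c_1·v + c_2·(t·v + w)].

x(t) = -c_1e^(5t) - c_2te^(5t) + 2c_2e^(5t), y(t) = -c_1e^(5t) - c_2te^(5t) + 3c_2e^(5t)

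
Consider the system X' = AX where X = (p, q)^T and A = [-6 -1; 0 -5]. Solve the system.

p(t) = -C_1e^(-5t) - C_2e^(-6t), q(t) = C_1e^(-5t)

Coefficient matrix A = [[-6, -1], [0, -5]].
Characteristic polynomial det(A - λI) = λ^2 + 11λ + 30 = 0.
Eigenvalues λ = -5, -6.
For λ=-5: (A-λI) row 1 is [-1, -1], so an eigenvector is (-1, 1).
For λ=-6: (A-λI) row 1 is [0, -1], so an eigenvector is (-1, 0).
General solution: C_1e^(-5t)(-1,1) + C_2e^(-6t)(-1,0).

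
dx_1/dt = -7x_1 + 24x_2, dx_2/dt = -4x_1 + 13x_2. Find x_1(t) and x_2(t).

Coefficient matrix A = [[-7, 24], [-4, 13]].
Characteristic polynomial det(A - λI) = λ^2 - 6λ + 5 = 0.
Eigenvalues λ = 1, 5.
For λ=1: (A-λI) row 1 is [-8, 24], so an eigenvector is (3, 1).
For λ=5: (A-λI) row 1 is [-12, 24], so an eigenvector is (-2, -1).
General solution: K_1e^(t)(3,1) + K_2e^(5t)(-2,-1).

x_1(t) = 3K_1e^(t) - 2K_2e^(5t), x_2(t) = K_1e^(t) - K_2e^(5t)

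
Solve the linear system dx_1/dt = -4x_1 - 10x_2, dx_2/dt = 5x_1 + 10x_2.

x_1(t) = 3K_1e^(3t)sin(t) + K_1e^(3t)cos(t) + K_2e^(3t)sin(t) - 3K_2e^(3t)cos(t), x_2(t) = -2K_1e^(3t)sin(t) - K_1e^(3t)cos(t) - K_2e^(3t)sin(t) + 2K_2e^(3t)cos(t)

Coefficient matrix A = [[-4, -10], [5, 10]].
Characteristic polynomial det(A - λI) = λ^2 - 6λ + 10 = 0.
Eigenvalues λ = 3 ± i (complex conjugate pair).
For λ=3+i: an eigenvector is (1,-1) - i(3,-2) = (1 - 3i, -1 + 2i).
A real fundamental pair from Re and Im of e^((3+i)t)v: X_1 = e^(3t)(cos(t)·(1,-1) + sin(t)·(3,-2)), X_2 = e^(3t)(sin(t)·(1,-1) - cos(t)·(3,-2)).
General solution: K_1X_1 + K_2X_2.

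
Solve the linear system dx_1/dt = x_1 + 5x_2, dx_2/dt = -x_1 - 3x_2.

Coefficient matrix A = [[1, 5], [-1, -3]].
Characteristic polynomial det(A - λI) = λ^2 + 2λ + 2 = 0.
Eigenvalues λ = -1 ± i (complex conjugate pair).
For λ=-1+i: an eigenvector is (1,0) - i(2,-1) = (1 - 2i, 0 + i).
A real fundamental pair from Re and Im of e^((-1+i)t)v: X_1 = e^(-t)(cos(t)·(1,0) + sin(t)·(2,-1)), X_2 = e^(-t)(sin(t)·(1,0) - cos(t)·(2,-1)).
General solution: C_1X_1 + C_2X_2.

x_1(t) = 2C_1e^(-t)sin(t) + C_1e^(-t)cos(t) + C_2e^(-t)sin(t) - 2C_2e^(-t)cos(t), x_2(t) = -C_1e^(-t)sin(t) + C_2e^(-t)cos(t)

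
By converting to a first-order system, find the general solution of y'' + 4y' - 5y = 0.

y(t) = c_1e^(t) + c_2e^(-5t)

Let x_1 = y, x_2 = y'. Then x_1' = x_2 and x_2' = 5x_1 - 4x_2.
A = [[0,1],[5,-4]]; det(A-λI) = λ^2 + 4λ - 5.
Eigenvalues λ = 1, -5 with eigenvectors (1,1), (1,-5).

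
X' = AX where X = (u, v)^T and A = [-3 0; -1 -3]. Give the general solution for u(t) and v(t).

Coefficient matrix A = [[-3, 0], [-1, -3]].
Characteristic polynomial det(A - λI) = λ^2 + 6λ + 9 = 0.
Single eigenvalue λ = -3 with algebraic multiplicity 2.
Eigenvector v = (0,1); generalized eigenvector w with (A-λI)w=v is (-1,-3).
General solution: e^(-3t)[K_1·v + K_2·(t·v + w)].

u(t) = -K_2e^(-3t), v(t) = K_1e^(-3t) + K_2te^(-3t) - 3K_2e^(-3t)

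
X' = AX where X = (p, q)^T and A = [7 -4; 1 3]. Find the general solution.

Coefficient matrix A = [[7, -4], [1, 3]].
Characteristic polynomial det(A - λI) = λ^2 - 10λ + 25 = 0.
Single eigenvalue λ = 5 with algebraic multiplicity 2.
Eigenvector v = (2,1); generalized eigenvector w with (A-λI)w=v is (3,1).
General solution: e^(5t)[K_1·v + K_2·(t·v + w)].

p(t) = 2K_1e^(5t) + 2K_2te^(5t) + 3K_2e^(5t), q(t) = K_1e^(5t) + K_2te^(5t) + K_2e^(5t)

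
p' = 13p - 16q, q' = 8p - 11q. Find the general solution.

Coefficient matrix A = [[13, -16], [8, -11]].
Characteristic polynomial det(A - λI) = λ^2 - 2λ - 15 = 0.
Eigenvalues λ = 5, -3.
For λ=5: (A-λI) row 1 is [8, -16], so an eigenvector is (-2, -1).
For λ=-3: (A-λI) row 1 is [16, -16], so an eigenvector is (1, 1).
General solution: c_1e^(5t)(-2,-1) + c_2e^(-3t)(1,1).

p(t) = -2c_1e^(5t) + c_2e^(-3t), q(t) = -c_1e^(5t) + c_2e^(-3t)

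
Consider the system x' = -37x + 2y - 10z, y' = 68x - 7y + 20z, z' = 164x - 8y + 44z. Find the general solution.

Coefficient matrix A = [[-37, 2, -10], [68, -7, 20], [164, -8, 44]].
det(A - λI) = 0 gives eigenvalues λ = -3, -1, 4.
For λ=-3: eigenvector (-1,3,4).
For λ=-1: eigenvector (1,-2,-4).
For λ=4: eigenvector (-2,4,9).
General solution: c_1e^(-3t)(-1,3,4) + c_2e^(-t)(1,-2,-4) + c_3e^(4t)(-2,4,9).

x(t) = -c_1e^(-3t) + c_2e^(-t) - 2c_3e^(4t), y(t) = 3c_1e^(-3t) - 2c_2e^(-t) + 4c_3e^(4t), z(t) = 4c_1e^(-3t) - 4c_2e^(-t) + 9c_3e^(4t)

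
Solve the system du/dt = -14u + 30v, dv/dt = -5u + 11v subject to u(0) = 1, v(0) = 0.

u(t) = -2e^(t) + 3e^(-4t), v(t) = -e^(t) + e^(-4t)

Coefficient matrix A = [[-14, 30], [-5, 11]].
Characteristic polynomial det(A - λI) = λ^2 + 3λ - 4 = 0.
Eigenvalues λ = -4, 1.
For λ=-4: (A-λI) row 1 is [-10, 30], so an eigenvector is (-3, -1).
For λ=1: (A-λI) row 1 is [-15, 30], so an eigenvector is (-2, -1).
General solution: K_1e^(-4t)(-3,-1) + K_2e^(t)(-2,-1).
Applying u(0)=1, v(0)=0 gives K_1=-1, K_2=1.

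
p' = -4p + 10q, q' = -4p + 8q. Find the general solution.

Coefficient matrix A = [[-4, 10], [-4, 8]].
Characteristic polynomial det(A - λI) = λ^2 - 4λ + 8 = 0.
Eigenvalues λ = 2 ± 2i (complex conjugate pair).
For λ=2+2i: an eigenvector is (-1,-1) - i(-2,-1) = (-1 + 2i, -1 + i).
A real fundamental pair from Re and Im of e^((2+2i)t)v: X_1 = e^(2t)(cos(2t)·(-1,-1) + sin(2t)·(-2,-1)), X_2 = e^(2t)(sin(2t)·(-1,-1) - cos(2t)·(-2,-1)).
General solution: C_1X_1 + C_2X_2.

p(t) = -2C_1e^(2t)sin(2t) - C_1e^(2t)cos(2t) - C_2e^(2t)sin(2t) + 2C_2e^(2t)cos(2t), q(t) = -C_1e^(2t)sin(2t) - C_1e^(2t)cos(2t) - C_2e^(2t)sin(2t) + C_2e^(2t)cos(2t)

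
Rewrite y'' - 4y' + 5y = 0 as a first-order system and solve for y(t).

Let x_1 = y, x_2 = y'. Then x_1' = x_2 and x_2' = -5x_1 + 4x_2.
A = [[0,1],[-5,4]]; det(A-λI) = λ^2 - 4λ + 5.
Eigenvalues λ = 2 ± i.

y(t) = C_1e^(2t)cos(t) + C_2e^(2t)sin(t)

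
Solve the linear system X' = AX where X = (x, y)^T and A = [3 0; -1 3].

x(t) = K_2e^(3t), y(t) = -K_1e^(3t) - K_2te^(3t) - 3K_2e^(3t)

Coefficient matrix A = [[3, 0], [-1, 3]].
Characteristic polynomial det(A - λI) = λ^2 - 6λ + 9 = 0.
Single eigenvalue λ = 3 with algebraic multiplicity 2.
Eigenvector v = (0,-1); generalized eigenvector w with (A-λI)w=v is (1,-3).
General solution: e^(3t)[K_1·v + K_2·(t·v + w)].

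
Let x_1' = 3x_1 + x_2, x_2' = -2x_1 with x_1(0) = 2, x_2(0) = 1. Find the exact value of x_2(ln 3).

-27

A = [[3,1],[-2,0]]; eigenvalues λ = 2, 1.
Eigenvectors: (-1,1) for λ=2, (1,-2) for λ=1.
From the initial condition, c_1 = -5, c_2 = -3.
x_2(ln 3) = (-5)(3^2)(1) + (-3)(3^1)(-2) = -27.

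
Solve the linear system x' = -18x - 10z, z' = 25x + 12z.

Coefficient matrix A = [[-18, -10], [25, 12]].
Characteristic polynomial det(A - λI) = λ^2 + 6λ + 34 = 0.
Eigenvalues λ = -3 ± 5i (complex conjugate pair).
For λ=-3+5i: an eigenvector is (-1,2) - i(-1,1) = (-1 + i, 2 - i).
A real fundamental pair from Re and Im of e^((-3+5i)t)v: X_1 = e^(-3t)(cos(5t)·(-1,2) + sin(5t)·(-1,1)), X_2 = e^(-3t)(sin(5t)·(-1,2) - cos(5t)·(-1,1)).
General solution: c_1X_1 + c_2X_2.

x(t) = -c_1e^(-3t)sin(5t) - c_1e^(-3t)cos(5t) - c_2e^(-3t)sin(5t) + c_2e^(-3t)cos(5t), z(t) = c_1e^(-3t)sin(5t) + 2c_1e^(-3t)cos(5t) + 2c_2e^(-3t)sin(5t) - c_2e^(-3t)cos(5t)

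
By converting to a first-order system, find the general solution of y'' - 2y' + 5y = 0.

Let x_1 = y, x_2 = y'. Then x_1' = x_2 and x_2' = -5x_1 + 2x_2.
A = [[0,1],[-5,2]]; det(A-λI) = λ^2 - 2λ + 5.
Eigenvalues λ = 1 ± 2i.

y(t) = c_1e^(t)cos(2t) + c_2e^(t)sin(2t)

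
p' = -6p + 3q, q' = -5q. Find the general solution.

Coefficient matrix A = [[-6, 3], [0, -5]].
Characteristic polynomial det(A - λI) = λ^2 + 11λ + 30 = 0.
Eigenvalues λ = -5, -6.
For λ=-5: (A-λI) row 1 is [-1, 3], so an eigenvector is (3, 1).
For λ=-6: (A-λI) row 1 is [0, 3], so an eigenvector is (-1, 0).
General solution: c_1e^(-5t)(3,1) + c_2e^(-6t)(-1,0).

p(t) = 3c_1e^(-5t) - c_2e^(-6t), q(t) = c_1e^(-5t)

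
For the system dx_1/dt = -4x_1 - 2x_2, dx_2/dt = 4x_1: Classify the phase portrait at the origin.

A = [[-4,-2],[4,0]]; det(A-λI) = λ^2 + 4λ + 8.
λ = -2 ± 2i: negative real part.

stable spiral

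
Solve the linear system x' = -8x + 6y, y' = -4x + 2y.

Coefficient matrix A = [[-8, 6], [-4, 2]].
Characteristic polynomial det(A - λI) = λ^2 + 6λ + 8 = 0.
Eigenvalues λ = -2, -4.
For λ=-2: (A-λI) row 1 is [-6, 6], so an eigenvector is (-1, -1).
For λ=-4: (A-λI) row 1 is [-4, 6], so an eigenvector is (-3, -2).
General solution: K_1e^(-2t)(-1,-1) + K_2e^(-4t)(-3,-2).

x(t) = -K_1e^(-2t) - 3K_2e^(-4t), y(t) = -K_1e^(-2t) - 2K_2e^(-4t)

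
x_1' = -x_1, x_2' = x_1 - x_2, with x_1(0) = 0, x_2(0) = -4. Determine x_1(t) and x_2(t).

Coefficient matrix A = [[-1, 0], [1, -1]].
Characteristic polynomial det(A - λI) = λ^2 + 2λ + 1 = 0.
Single eigenvalue λ = -1 with algebraic multiplicity 2.
Eigenvector v = (0,-1); generalized eigenvector w with (A-λI)w=v is (-1,1).
General solution: e^(-t)[c_1·v + c_2·(t·v + w)].
Applying x_1(0)=0, x_2(0)=-4 gives c_1=4, c_2=0.

x_1(t) = 0, x_2(t) = -4e^(-t)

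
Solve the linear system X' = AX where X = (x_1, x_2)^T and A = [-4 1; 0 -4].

Coefficient matrix A = [[-4, 1], [0, -4]].
Characteristic polynomial det(A - λI) = λ^2 + 8λ + 16 = 0.
Single eigenvalue λ = -4 with algebraic multiplicity 2.
Eigenvector v = (1,0); generalized eigenvector w with (A-λI)w=v is (3,1).
General solution: e^(-4t)[c_1·v + c_2·(t·v + w)].

x_1(t) = c_1e^(-4t) + c_2te^(-4t) + 3c_2e^(-4t), x_2(t) = c_2e^(-4t)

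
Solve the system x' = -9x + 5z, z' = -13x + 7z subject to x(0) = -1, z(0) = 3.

x(t) = 23e^(-t)sin(t) - e^(-t)cos(t), z(t) = 37e^(-t)sin(t) + 3e^(-t)cos(t)

Coefficient matrix A = [[-9, 5], [-13, 7]].
Characteristic polynomial det(A - λI) = λ^2 + 2λ + 2 = 0.
Eigenvalues λ = -1 ± i (complex conjugate pair).
For λ=-1+i: an eigenvector is (1,2) - i(2,3) = (1 - 2i, 2 - 3i).
A real fundamental pair from Re and Im of e^((-1+i)t)v: X_1 = e^(-t)(cos(t)·(1,2) + sin(t)·(2,3)), X_2 = e^(-t)(sin(t)·(1,2) - cos(t)·(2,3)).
General solution: c_1X_1 + c_2X_2.
Applying x(0)=-1, z(0)=3 gives c_1=9, c_2=5.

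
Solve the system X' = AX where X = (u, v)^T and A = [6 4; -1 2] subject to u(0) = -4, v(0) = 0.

Coefficient matrix A = [[6, 4], [-1, 2]].
Characteristic polynomial det(A - λI) = λ^2 - 8λ + 16 = 0.
Single eigenvalue λ = 4 with algebraic multiplicity 2.
Eigenvector v = (2,-1); generalized eigenvector w with (A-λI)w=v is (-3,2).
General solution: e^(4t)[C_1·v + C_2·(t·v + w)].
Applying u(0)=-4, v(0)=0 gives C_1=-8, C_2=-4.

u(t) = -8te^(4t) - 4e^(4t), v(t) = 4te^(4t)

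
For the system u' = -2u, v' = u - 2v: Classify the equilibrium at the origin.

A = [[-2,0],[1,-2]]; det(A-λI) = λ^2 + 4λ + 4.
repeated λ = -2 with a single eigenvector.

stable improper node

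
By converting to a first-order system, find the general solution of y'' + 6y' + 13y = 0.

y(t) = c_1e^(-3t)cos(2t) + c_2e^(-3t)sin(2t)

Let x_1 = y, x_2 = y'. Then x_1' = x_2 and x_2' = -13x_1 - 6x_2.
A = [[0,1],[-13,-6]]; det(A-λI) = λ^2 + 6λ + 13.
Eigenvalues λ = -3 ± 2i.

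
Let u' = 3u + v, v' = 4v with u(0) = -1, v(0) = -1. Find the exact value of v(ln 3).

-81

A = [[3,1],[0,4]]; eigenvalues λ = 4, 3.
Eigenvectors: (1,1) for λ=4, (-1,0) for λ=3.
From the initial condition, c_1 = -1, c_2 = 0.
v(ln 3) = (-1)(3^4)(1) + (0)(3^3)(0) = -81.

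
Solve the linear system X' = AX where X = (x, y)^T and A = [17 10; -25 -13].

Coefficient matrix A = [[17, 10], [-25, -13]].
Characteristic polynomial det(A - λI) = λ^2 - 4λ + 29 = 0.
Eigenvalues λ = 2 ± 5i (complex conjugate pair).
For λ=2+5i: an eigenvector is (-1,1) - i(-1,2) = (-1 + i, 1 - 2i).
A real fundamental pair from Re and Im of e^((2+5i)t)v: X_1 = e^(2t)(cos(5t)·(-1,1) + sin(5t)·(-1,2)), X_2 = e^(2t)(sin(5t)·(-1,1) - cos(5t)·(-1,2)).
General solution: c_1X_1 + c_2X_2.

x(t) = -c_1e^(2t)sin(5t) - c_1e^(2t)cos(5t) - c_2e^(2t)sin(5t) + c_2e^(2t)cos(5t), y(t) = 2c_1e^(2t)sin(5t) + c_1e^(2t)cos(5t) + c_2e^(2t)sin(5t) - 2c_2e^(2t)cos(5t)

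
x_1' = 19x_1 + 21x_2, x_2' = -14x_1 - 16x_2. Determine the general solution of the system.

Coefficient matrix A = [[19, 21], [-14, -16]].
Characteristic polynomial det(A - λI) = λ^2 - 3λ - 10 = 0.
Eigenvalues λ = 5, -2.
For λ=5: (A-λI) row 1 is [14, 21], so an eigenvector is (3, -2).
For λ=-2: (A-λI) row 1 is [21, 21], so an eigenvector is (1, -1).
General solution: C_1e^(5t)(3,-2) + C_2e^(-2t)(1,-1).

x_1(t) = 3C_1e^(5t) + C_2e^(-2t), x_2(t) = -2C_1e^(5t) - C_2e^(-2t)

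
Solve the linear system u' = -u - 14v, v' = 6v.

Coefficient matrix A = [[-1, -14], [0, 6]].
Characteristic polynomial det(A - λI) = λ^2 - 5λ - 6 = 0.
Eigenvalues λ = -1, 6.
For λ=-1: (A-λI) row 1 is [0, -14], so an eigenvector is (1, 0).
For λ=6: (A-λI) row 1 is [-7, -14], so an eigenvector is (-2, 1).
General solution: c_1e^(-t)(1,0) + c_2e^(6t)(-2,1).

u(t) = c_1e^(-t) - 2c_2e^(6t), v(t) = c_2e^(6t)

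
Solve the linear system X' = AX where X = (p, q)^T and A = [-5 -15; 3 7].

Coefficient matrix A = [[-5, -15], [3, 7]].
Characteristic polynomial det(A - λI) = λ^2 - 2λ + 10 = 0.
Eigenvalues λ = 1 ± 3i (complex conjugate pair).
For λ=1+3i: an eigenvector is (2,-1) - i(1,0) = (2 - i, -1).
A real fundamental pair from Re and Im of e^((1+3i)t)v: X_1 = e^(t)(cos(3t)·(2,-1) + sin(3t)·(1,0)), X_2 = e^(t)(sin(3t)·(2,-1) - cos(3t)·(1,0)).
General solution: C_1X_1 + C_2X_2.

p(t) = C_1e^(t)sin(3t) + 2C_1e^(t)cos(3t) + 2C_2e^(t)sin(3t) - C_2e^(t)cos(3t), q(t) = -C_1e^(t)cos(3t) - C_2e^(t)sin(3t)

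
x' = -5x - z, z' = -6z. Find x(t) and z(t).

Coefficient matrix A = [[-5, -1], [0, -6]].
Characteristic polynomial det(A - λI) = λ^2 + 11λ + 30 = 0.
Eigenvalues λ = -6, -5.
For λ=-6: (A-λI) row 1 is [1, -1], so an eigenvector is (-1, -1).
For λ=-5: (A-λI) row 1 is [0, -1], so an eigenvector is (1, 0).
General solution: K_1e^(-6t)(-1,-1) + K_2e^(-5t)(1,0).

x(t) = -K_1e^(-6t) + K_2e^(-5t), z(t) = -K_1e^(-6t)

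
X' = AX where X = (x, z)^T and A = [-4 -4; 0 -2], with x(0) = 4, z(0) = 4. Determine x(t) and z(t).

x(t) = -8e^(-2t) + 12e^(-4t), z(t) = 4e^(-2t)

Coefficient matrix A = [[-4, -4], [0, -2]].
Characteristic polynomial det(A - λI) = λ^2 + 6λ + 8 = 0.
Eigenvalues λ = -2, -4.
For λ=-2: (A-λI) row 1 is [-2, -4], so an eigenvector is (-2, 1).
For λ=-4: (A-λI) row 1 is [0, -4], so an eigenvector is (1, 0).
General solution: c_1e^(-2t)(-2,1) + c_2e^(-4t)(1,0).
Applying x(0)=4, z(0)=4 gives c_1=4, c_2=12.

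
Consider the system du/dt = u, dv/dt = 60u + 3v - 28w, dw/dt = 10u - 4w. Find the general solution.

Coefficient matrix A = [[1, 0, 0], [60, 3, -28], [10, 0, -4]].
det(A - λI) = 0 gives eigenvalues λ = -4, 3, 1.
For λ=-4: eigenvector (0,4,1).
For λ=3: eigenvector (0,1,0).
For λ=1: eigenvector (1,-2,2).
General solution: K_1e^(-4t)(0,4,1) + K_2e^(3t)(0,1,0) + K_3e^(t)(1,-2,2).

u(t) = K_3e^(t), v(t) = 4K_1e^(-4t) + K_2e^(3t) - 2K_3e^(t), w(t) = K_1e^(-4t) + 2K_3e^(t)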